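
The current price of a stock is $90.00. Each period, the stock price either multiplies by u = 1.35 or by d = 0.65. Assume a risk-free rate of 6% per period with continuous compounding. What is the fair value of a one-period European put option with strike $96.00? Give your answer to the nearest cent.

$14.54

Risk-neutral probability p = (e^0.06 − 0.65)/(1.35 − 0.65) = 0.4118/0.7000 = 0.5883
Terminal stock prices: S_u = 121.5, S_d = 58.5
Terminal payoffs (K − S): max(-25.5, 0) = 0, max(37.5, 0) = 37.5
Node 0 (S = 90): V_0 = e^(−0.06)·[0.5883·0.0000 + 0.4117·37.5000] = 14.5383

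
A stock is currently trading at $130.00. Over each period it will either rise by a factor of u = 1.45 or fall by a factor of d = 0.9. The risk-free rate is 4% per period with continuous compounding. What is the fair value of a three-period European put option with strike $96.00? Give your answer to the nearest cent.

Risk-neutral probability p = (e^0.04 − 0.9)/(1.45 − 0.9) = 0.1408/0.5500 = 0.2560
Terminal stock prices: S_uuu = 396.3, S_uud = 246, S_udd = 152.7, S_ddd = 94.77
Terminal payoffs (K − S): max(-300.3, 0) = 0, max(-150, 0) = 0, max(-56.69, 0) = 0, max(1.23, 0) = 1.23
Node uu (S = 273.3): V_uu = e^(−0.04)·[0.2560·0.0000 + 0.7440·0.0000] = 0.0000
Node ud (S = 169.7): V_ud = e^(−0.04)·[0.2560·0.0000 + 0.7440·0.0000] = 0.0000
Node dd (S = 105.3): V_dd = e^(−0.04)·[0.2560·0.0000 + 0.7440·1.2300] = 0.8792
Node u (S = 188.5): V_u = e^(−0.04)·[0.2560·0.0000 + 0.7440·0.0000] = 0.0000
Node d (S = 117): V_d = e^(−0.04)·[0.2560·0.0000 + 0.7440·0.8792] = 0.6285
Node 0 (S = 130): V_0 = e^(−0.04)·[0.2560·0.0000 + 0.7440·0.6285] = 0.4492

$0.45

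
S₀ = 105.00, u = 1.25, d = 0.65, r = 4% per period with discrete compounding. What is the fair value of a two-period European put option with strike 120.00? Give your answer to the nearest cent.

Risk-neutral probability p = (1 + 0.04 − 0.65)/(1.25 − 0.65) = 0.3900/0.6000 = 0.6500
Terminal stock prices: S_uu = 164.1, S_ud = 85.31, S_dd = 44.36
Terminal payoffs (K − S): max(-44.06, 0) = 0, max(34.69, 0) = 34.69, max(75.64, 0) = 75.64
Node u (S = 131.2): V_u = 1/1.04·[0.6500·0.0000 + 0.3500·34.6875] = 11.6737
Node d (S = 68.25): V_d = 1/1.04·[0.6500·34.6875 + 0.3500·75.6375] = 47.1346
Node 0 (S = 105): V_0 = 1/1.04·[0.6500·11.6737 + 0.3500·47.1346] = 23.1587

23.16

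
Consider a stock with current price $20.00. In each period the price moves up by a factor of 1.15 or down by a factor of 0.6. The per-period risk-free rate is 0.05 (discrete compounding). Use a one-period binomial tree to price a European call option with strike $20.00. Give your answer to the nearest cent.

$2.34

Risk-neutral probability p = (1 + 0.05 − 0.6)/(1.15 − 0.6) = 0.4500/0.5500 = 0.8182
Terminal stock prices: S_u = 23, S_d = 12
Terminal payoffs (S − K): max(3, 0) = 3, max(-8, 0) = 0
Node 0 (S = 20): V_0 = 1/1.05·[0.8182·3.0000 + 0.1818·0.0000] = 2.3377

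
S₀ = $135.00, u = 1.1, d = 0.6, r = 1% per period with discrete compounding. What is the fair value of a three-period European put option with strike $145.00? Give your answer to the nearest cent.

Risk-neutral probability p = (1 + 0.01 − 0.6)/(1.1 − 0.6) = 0.4100/0.5000 = 0.8200
Terminal stock prices: S_uuu = 179.7, S_uud = 98.01, S_udd = 53.46, S_ddd = 29.16
Terminal payoffs (K − S): max(-34.69, 0) = 0, max(46.99, 0) = 46.99, max(91.54, 0) = 91.54, max(115.8, 0) = 115.8
Node uu (S = 163.4): V_uu = 1/1.01·[0.8200·0.0000 + 0.1800·46.9900] = 8.3745
Node ud (S = 89.1): V_ud = 1/1.01·[0.8200·46.9900 + 0.1800·91.5400] = 54.4644
Node dd (S = 48.6): V_dd = 1/1.01·[0.8200·91.5400 + 0.1800·115.8400] = 94.9644
Node u (S = 148.5): V_u = 1/1.01·[0.8200·8.3745 + 0.1800·54.4644] = 16.5056
Node d (S = 81): V_d = 1/1.01·[0.8200·54.4644 + 0.1800·94.9644] = 61.1429
Node 0 (S = 135): V_0 = 1/1.01·[0.8200·16.5056 + 0.1800·61.1429] = 24.2973

$24.30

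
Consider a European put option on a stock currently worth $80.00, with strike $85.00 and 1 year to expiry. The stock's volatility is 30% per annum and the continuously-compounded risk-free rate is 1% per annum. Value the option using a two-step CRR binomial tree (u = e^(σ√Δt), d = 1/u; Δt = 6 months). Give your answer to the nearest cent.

$11.93

CRR parameters: u = e^(σ√Δt) = e^(0.3·√0.5) = 1.2363, d = 1/u = 0.8089
Per-period rate: rΔt = 0.01·0.5 = 0.005, so R = e^0.005 = 1.0050
Risk-neutral probability p = (e^0.005 − 0.8089)/(1.2363 − 0.8089) = 0.1962/0.4275 = 0.4589
Terminal stock prices: S_uu = 122.3, S_ud = 80, S_dd = 52.34
Terminal payoffs (K − S): max(-37.28, 0) = 0, max(5, 0) = 5, max(32.66, 0) = 32.66
Node u (S = 98.9): V_u = e^(−0.005)·[0.4589·0.0000 + 0.5411·5.0000] = 2.6920
Node d (S = 64.71): V_d = e^(−0.005)·[0.4589·5.0000 + 0.5411·32.6599] = 19.8674
Node 0 (S = 80): V_0 = e^(−0.005)·[0.4589·2.6920 + 0.5411·19.8674] = 11.9260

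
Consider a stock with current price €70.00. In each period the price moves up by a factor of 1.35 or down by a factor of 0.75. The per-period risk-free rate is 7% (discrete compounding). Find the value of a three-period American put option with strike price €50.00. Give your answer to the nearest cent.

€2.02

Risk-neutral probability p = (1 + 0.07 − 0.75)/(1.35 − 0.75) = 0.3200/0.6000 = 0.5333
Terminal stock prices: S_uuu = 172.2, S_uud = 95.68, S_udd = 53.16, S_ddd = 29.53
Terminal payoffs (K − S): max(-122.2, 0) = 0, max(-45.68, 0) = 0, max(-3.156, 0) = 0, max(20.47, 0) = 20.47
Node uu (S = 127.6): continuation = 1/1.07·[0.5333·0.0000 + 0.4667·0.0000] = 0.0000; exercise value = 0.0000 ≤ continuation, so V_uu = 0.0000
Node ud (S = 70.88): continuation = 1/1.07·[0.5333·0.0000 + 0.4667·0.0000] = 0.0000; exercise value = 0.0000 ≤ continuation, so V_ud = 0.0000
Node dd (S = 39.38): continuation = 1/1.07·[0.5333·0.0000 + 0.4667·20.4688] = 8.9272; exercise value = 10.6250 > continuation, so V_dd = 10.6250 (exercise)
Node u (S = 94.5): continuation = 1/1.07·[0.5333·0.0000 + 0.4667·0.0000] = 0.0000; exercise value = 0.0000 ≤ continuation, so V_u = 0.0000
Node d (S = 52.5): continuation = 1/1.07·[0.5333·0.0000 + 0.4667·10.6250] = 4.6340; exercise value = 0.0000 ≤ continuation, so V_d = 4.6340
Node 0 (S = 70): continuation = 1/1.07·[0.5333·0.0000 + 0.4667·4.6340] = 2.0210; exercise value = 0.0000 ≤ continuation, so V_0 = 2.0210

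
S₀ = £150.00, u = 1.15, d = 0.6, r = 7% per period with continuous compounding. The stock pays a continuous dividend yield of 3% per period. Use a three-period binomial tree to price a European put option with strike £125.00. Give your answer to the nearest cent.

£7.27

Per-period risk-free factor R = e^0.07 = 1.0725; dividend-adjusted growth = e^(0.07−0.03) = 1.0408.
Risk-neutral probability p = (1.0408 − 0.6)/(1.15 − 0.6) = 0.4408/0.5500 = 0.8015
Terminal stock prices: S_uuu = 228.1, S_uud = 119, S_udd = 62.1, S_ddd = 32.4
Terminal payoffs (K − S): max(-103.1, 0) = 0, max(5.975, 0) = 5.975, max(62.9, 0) = 62.9, max(92.6, 0) = 92.6
Node uu (S = 198.4): V_uu = e^(−0.07)·[0.8015·0.0000 + 0.1985·5.9750] = 1.1060
Node ud (S = 103.5): V_ud = e^(−0.07)·[0.8015·5.9750 + 0.1985·62.9000] = 16.1081
Node dd (S = 54): V_dd = e^(−0.07)·[0.8015·62.9000 + 0.1985·92.6000] = 64.1452
Node u (S = 172.5): V_u = e^(−0.07)·[0.8015·1.1060 + 0.1985·16.1081] = 3.8082
Node d (S = 90): V_d = e^(−0.07)·[0.8015·16.1081 + 0.1985·64.1452] = 23.9110
Node 0 (S = 150): V_0 = e^(−0.07)·[0.8015·3.8082 + 0.1985·23.9110] = 7.2718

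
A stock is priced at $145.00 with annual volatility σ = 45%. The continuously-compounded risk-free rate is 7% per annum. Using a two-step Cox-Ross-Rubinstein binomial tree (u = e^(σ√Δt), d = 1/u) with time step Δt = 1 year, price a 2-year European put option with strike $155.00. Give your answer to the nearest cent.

CRR parameters: u = e^(σ√Δt) = e^(0.45·√1) = 1.5683, d = 1/u = 0.6376
Per-period rate: rΔt = 0.07·1 = 0.07, so R = e^0.07 = 1.0725
Risk-neutral probability p = (e^0.07 − 0.6376)/(1.5683 − 0.6376) = 0.4349/0.9307 = 0.4673
Terminal stock prices: S_uu = 356.6, S_ud = 145, S_dd = 58.95
Terminal payoffs (K − S): max(-201.6, 0) = 0, max(10, 0) = 10, max(96.05, 0) = 96.05
Node u (S = 227.4): V_u = e^(−0.07)·[0.4673·0.0000 + 0.5327·10.0000] = 4.9671
Node d (S = 92.46): V_d = e^(−0.07)·[0.4673·10.0000 + 0.5327·96.0474] = 52.0650
Node 0 (S = 145): V_0 = e^(−0.07)·[0.4673·4.9671 + 0.5327·52.0650] = 28.0255

$28.03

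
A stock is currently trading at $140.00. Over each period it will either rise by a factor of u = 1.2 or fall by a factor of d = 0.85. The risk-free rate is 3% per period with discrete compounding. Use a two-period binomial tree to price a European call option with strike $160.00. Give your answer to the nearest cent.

$10.37

Risk-neutral probability p = (1 + 0.03 − 0.85)/(1.2 − 0.85) = 0.1800/0.3500 = 0.5143
Terminal stock prices: S_uu = 201.6, S_ud = 142.8, S_dd = 101.1
Terminal payoffs (S − K): max(41.6, 0) = 41.6, max(-17.2, 0) = 0, max(-58.85, 0) = 0
Node u (S = 168): V_u = 1/1.03·[0.5143·41.6000 + 0.4857·0.0000] = 20.7712
Node d (S = 119): V_d = 1/1.03·[0.5143·0.0000 + 0.4857·0.0000] = 0.0000
Node 0 (S = 140): V_0 = 1/1.03·[0.5143·20.7712 + 0.4857·0.0000] = 10.3712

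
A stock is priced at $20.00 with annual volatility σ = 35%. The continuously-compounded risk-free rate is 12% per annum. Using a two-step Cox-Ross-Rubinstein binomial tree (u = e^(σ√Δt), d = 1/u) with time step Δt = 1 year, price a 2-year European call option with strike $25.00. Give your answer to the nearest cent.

CRR parameters: u = e^(σ√Δt) = e^(0.35·√1) = 1.4191, d = 1/u = 0.7047
Per-period rate: rΔt = 0.12·1 = 0.12, so R = e^0.12 = 1.1275
Risk-neutral probability p = (e^0.12 − 0.7047)/(1.4191 − 0.7047) = 0.4228/0.7144 = 0.5919
Terminal stock prices: S_uu = 40.28, S_ud = 20, S_dd = 9.932
Terminal payoffs (S − K): max(15.28, 0) = 15.28, max(-5, 0) = 0, max(-15.07, 0) = 0
Node u (S = 28.38): V_u = e^(−0.12)·[0.5919·15.2751 + 0.4081·0.0000] = 8.0183
Node d (S = 14.09): V_d = e^(−0.12)·[0.5919·0.0000 + 0.4081·0.0000] = 0.0000
Node 0 (S = 20): V_0 = e^(−0.12)·[0.5919·8.0183 + 0.4081·0.0000] = 4.2090

$4.21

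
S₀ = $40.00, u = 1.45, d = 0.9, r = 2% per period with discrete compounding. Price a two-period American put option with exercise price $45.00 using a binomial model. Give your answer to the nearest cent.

Risk-neutral probability p = (1 + 0.02 − 0.9)/(1.45 − 0.9) = 0.1200/0.5500 = 0.2182
Terminal stock prices: S_uu = 84.1, S_ud = 52.2, S_dd = 32.4
Terminal payoffs (K − S): max(-39.1, 0) = 0, max(-7.2, 0) = 0, max(12.6, 0) = 12.6
Node u (S = 58): continuation = 1/1.02·[0.2182·0.0000 + 0.7818·0.0000] = 0.0000; exercise value = 0.0000 ≤ continuation, so V_u = 0.0000
Node d (S = 36): continuation = 1/1.02·[0.2182·0.0000 + 0.7818·12.6000] = 9.6578; exercise value = 9.0000 ≤ continuation, so V_d = 9.6578
Node 0 (S = 40): continuation = 1/1.02·[0.2182·0.0000 + 0.7818·9.6578] = 7.4026; exercise value = 5.0000 ≤ continuation, so V_0 = 7.4026

$7.40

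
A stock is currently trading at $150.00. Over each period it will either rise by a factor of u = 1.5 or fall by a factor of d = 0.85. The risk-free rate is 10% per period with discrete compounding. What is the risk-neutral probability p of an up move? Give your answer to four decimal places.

p = 0.3846

Risk-neutral probability p = (1 + 0.1 − 0.85)/(1.5 − 0.85) = 0.2500/0.6500 = 0.3846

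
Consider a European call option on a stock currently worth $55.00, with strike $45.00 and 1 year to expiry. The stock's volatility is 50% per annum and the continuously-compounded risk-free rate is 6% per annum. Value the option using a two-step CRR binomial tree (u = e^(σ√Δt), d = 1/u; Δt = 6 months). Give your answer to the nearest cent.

CRR parameters: u = e^(σ√Δt) = e^(0.5·√0.5) = 1.4241, d = 1/u = 0.7022
Per-period rate: rΔt = 0.06·0.5 = 0.03, so R = e^0.03 = 1.0305
Risk-neutral probability p = (e^0.03 − 0.7022)/(1.4241 − 0.7022) = 0.3283/0.7219 = 0.4547
Terminal stock prices: S_uu = 111.5, S_ud = 55, S_dd = 27.12
Terminal payoffs (S − K): max(66.55, 0) = 66.55, max(10, 0) = 10, max(-17.88, 0) = 0
Node u (S = 78.33): V_u = e^(−0.03)·[0.4547·66.5463 + 0.5453·10.0000] = 34.6565
Node d (S = 38.62): V_d = e^(−0.03)·[0.4547·10.0000 + 0.5453·0.0000] = 4.4127
Node 0 (S = 55): V_0 = e^(−0.03)·[0.4547·34.6565 + 0.5453·4.4127] = 17.6279

$17.63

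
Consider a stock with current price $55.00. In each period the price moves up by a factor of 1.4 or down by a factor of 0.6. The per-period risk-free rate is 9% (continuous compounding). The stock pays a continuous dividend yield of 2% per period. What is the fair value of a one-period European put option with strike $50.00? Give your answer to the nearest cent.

Per-period risk-free factor R = e^0.09 = 1.0942; dividend-adjusted growth = e^(0.09−0.02) = 1.0725.
Risk-neutral probability p = (1.0725 − 0.6)/(1.4 − 0.6) = 0.4725/0.8000 = 0.5906
Terminal stock prices: S_u = 77, S_d = 33
Terminal payoffs (K − S): max(-27, 0) = 0, max(17, 0) = 17
Node 0 (S = 55): V_0 = e^(−0.09)·[0.5906·0.0000 + 0.4094·17.0000] = 6.3602

$6.36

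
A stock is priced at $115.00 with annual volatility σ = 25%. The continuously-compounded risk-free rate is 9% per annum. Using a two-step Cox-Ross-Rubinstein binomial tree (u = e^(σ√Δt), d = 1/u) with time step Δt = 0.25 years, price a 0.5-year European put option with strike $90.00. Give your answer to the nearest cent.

$0.08

CRR parameters: u = e^(σ√Δt) = e^(0.25·√0.25) = 1.1331, d = 1/u = 0.8825
Per-period rate: rΔt = 0.09·0.25 = 0.0225, so R = e^0.0225 = 1.0228
Risk-neutral probability p = (e^0.0225 − 0.8825)/(1.1331 − 0.8825) = 0.1403/0.2507 = 0.5596
Terminal stock prices: S_uu = 147.7, S_ud = 115, S_dd = 89.56
Terminal payoffs (K − S): max(-57.66, 0) = 0, max(-25, 0) = 0, max(0.4379, 0) = 0.4379
Node u (S = 130.3): V_u = e^(−0.0225)·[0.5596·0.0000 + 0.4404·0.0000] = 0.0000
Node d (S = 101.5): V_d = e^(−0.0225)·[0.5596·0.0000 + 0.4404·0.4379] = 0.1886
Node 0 (S = 115): V_0 = e^(−0.0225)·[0.5596·0.0000 + 0.4404·0.1886] = 0.0812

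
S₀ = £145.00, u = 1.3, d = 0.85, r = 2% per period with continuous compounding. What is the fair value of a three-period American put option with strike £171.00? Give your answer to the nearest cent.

£34.19

Risk-neutral probability p = (e^0.02 − 0.85)/(1.3 − 0.85) = 0.1702/0.4500 = 0.3782
Terminal stock prices: S_uuu = 318.6, S_uud = 208.3, S_udd = 136.2, S_ddd = 89.05
Terminal payoffs (K − S): max(-147.6, 0) = 0, max(-37.29, 0) = 0, max(34.81, 0) = 34.81, max(81.95, 0) = 81.95
Node uu (S = 245.1): continuation = e^(−0.02)·[0.3782·0.0000 + 0.6218·0.0000] = 0.0000; exercise value = 0.0000 ≤ continuation, so V_uu = 0.0000
Node ud (S = 160.2): continuation = e^(−0.02)·[0.3782·0.0000 + 0.6218·34.8088] = 21.2146; exercise value = 10.7750 ≤ continuation, so V_ud = 21.2146
Node dd (S = 104.8): continuation = e^(−0.02)·[0.3782·34.8088 + 0.6218·81.9519] = 62.8515; exercise value = 66.2375 > continuation, so V_dd = 66.2375 (exercise)
Node u (S = 188.5): continuation = e^(−0.02)·[0.3782·0.0000 + 0.6218·21.2146] = 12.9295; exercise value = 0.0000 ≤ continuation, so V_u = 12.9295
Node d (S = 123.2): continuation = e^(−0.02)·[0.3782·21.2146 + 0.6218·66.2375] = 48.2343; exercise value = 47.7500 ≤ continuation, so V_d = 48.2343
Node 0 (S = 145): continuation = e^(−0.02)·[0.3782·12.9295 + 0.6218·48.2343] = 34.1905; exercise value = 26.0000 ≤ continuation, so V_0 = 34.1905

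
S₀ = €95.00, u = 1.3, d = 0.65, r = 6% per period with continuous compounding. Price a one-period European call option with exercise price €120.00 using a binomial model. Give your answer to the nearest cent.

Risk-neutral probability p = (e^0.06 − 0.65)/(1.3 − 0.65) = 0.4118/0.6500 = 0.6336
Terminal stock prices: S_u = 123.5, S_d = 61.75
Terminal payoffs (S − K): max(3.5, 0) = 3.5, max(-58.25, 0) = 0
Node 0 (S = 95): V_0 = e^(−0.06)·[0.6336·3.5000 + 0.3664·0.0000] = 2.0884

€2.09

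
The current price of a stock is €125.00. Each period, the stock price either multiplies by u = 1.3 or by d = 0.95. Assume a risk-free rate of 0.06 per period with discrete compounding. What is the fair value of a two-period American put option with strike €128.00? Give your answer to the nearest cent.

Risk-neutral probability p = (1 + 0.06 − 0.95)/(1.3 − 0.95) = 0.1100/0.3500 = 0.3143
Terminal stock prices: S_uu = 211.3, S_ud = 154.4, S_dd = 112.8
Terminal payoffs (K − S): max(-83.25, 0) = 0, max(-26.38, 0) = 0, max(15.19, 0) = 15.19
Node u (S = 162.5): continuation = 1/1.06·[0.3143·0.0000 + 0.6857·0.0000] = 0.0000; exercise value = 0.0000 ≤ continuation, so V_u = 0.0000
Node d (S = 118.8): continuation = 1/1.06·[0.3143·0.0000 + 0.6857·15.1875] = 9.8248; exercise value = 9.2500 ≤ continuation, so V_d = 9.8248
Node 0 (S = 125): continuation = 1/1.06·[0.3143·0.0000 + 0.6857·9.8248] = 6.3557; exercise value = 3.0000 ≤ continuation, so V_0 = 6.3557

€6.36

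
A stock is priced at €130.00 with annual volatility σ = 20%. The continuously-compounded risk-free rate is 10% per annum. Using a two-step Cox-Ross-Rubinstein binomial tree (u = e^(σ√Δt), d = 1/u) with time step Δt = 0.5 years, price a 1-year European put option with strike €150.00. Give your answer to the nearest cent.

€14.20

CRR parameters: u = e^(σ√Δt) = e^(0.2·√0.5) = 1.1519, d = 1/u = 0.8681
Per-period rate: rΔt = 0.1·0.5 = 0.05, so R = e^0.05 = 1.0513
Risk-neutral probability p = (e^0.05 − 0.8681)/(1.1519 − 0.8681) = 0.1831/0.2838 = 0.6454
Terminal stock prices: S_uu = 172.5, S_ud = 130, S_dd = 97.97
Terminal payoffs (K − S): max(-22.5, 0) = 0, max(20, 0) = 20, max(52.03, 0) = 52.03
Node u (S = 149.7): V_u = e^(−0.05)·[0.6454·0.0000 + 0.3546·20.0000] = 6.7467
Node d (S = 112.9): V_d = e^(−0.05)·[0.6454·20.0000 + 0.3546·52.0270] = 29.8284
Node 0 (S = 130): V_0 = e^(−0.05)·[0.6454·6.7467 + 0.3546·29.8284] = 14.2039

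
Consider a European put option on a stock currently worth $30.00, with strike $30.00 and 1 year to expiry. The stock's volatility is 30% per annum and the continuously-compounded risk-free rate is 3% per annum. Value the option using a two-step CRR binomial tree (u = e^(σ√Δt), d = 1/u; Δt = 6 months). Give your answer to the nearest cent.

CRR parameters: u = e^(σ√Δt) = e^(0.3·√0.5) = 1.2363, d = 1/u = 0.8089
Per-period rate: rΔt = 0.03·0.5 = 0.015, so R = e^0.015 = 1.0151
Risk-neutral probability p = (e^0.015 − 0.8089)/(1.2363 − 0.8089) = 0.2063/0.4275 = 0.4825
Terminal stock prices: S_uu = 45.85, S_ud = 30, S_dd = 19.63
Terminal payoffs (K − S): max(-15.85, 0) = 0, max(0, 0) = 0, max(10.37, 0) = 10.37
Node u (S = 37.09): V_u = e^(−0.015)·[0.4825·0.0000 + 0.5175·0.0000] = 0.0000
Node d (S = 24.27): V_d = e^(−0.015)·[0.4825·0.0000 + 0.5175·10.3725] = 5.2876
Node 0 (S = 30): V_0 = e^(−0.015)·[0.4825·0.0000 + 0.5175·5.2876] = 2.6955

$2.70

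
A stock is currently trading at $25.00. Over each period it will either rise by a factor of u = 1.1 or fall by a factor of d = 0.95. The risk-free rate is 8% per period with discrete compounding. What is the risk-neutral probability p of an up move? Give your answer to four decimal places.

p = 0.8667

Risk-neutral probability p = (1 + 0.08 − 0.95)/(1.1 − 0.95) = 0.1300/0.1500 = 0.8667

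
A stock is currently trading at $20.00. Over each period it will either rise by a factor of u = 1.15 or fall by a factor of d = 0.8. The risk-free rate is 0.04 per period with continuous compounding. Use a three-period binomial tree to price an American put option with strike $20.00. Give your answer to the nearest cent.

Risk-neutral probability p = (e^0.04 − 0.8)/(1.15 − 0.8) = 0.2408/0.3500 = 0.6880
Terminal stock prices: S_uuu = 30.42, S_uud = 21.16, S_udd = 14.72, S_ddd = 10.24
Terminal payoffs (K − S): max(-10.42, 0) = 0, max(-1.16, 0) = 0, max(5.28, 0) = 5.28, max(9.76, 0) = 9.76
Node uu (S = 26.45): continuation = e^(−0.04)·[0.6880·0.0000 + 0.3120·0.0000] = 0.0000; exercise value = 0.0000 ≤ continuation, so V_uu = 0.0000
Node ud (S = 18.4): continuation = e^(−0.04)·[0.6880·0.0000 + 0.3120·5.2800] = 1.5826; exercise value = 1.6000 > continuation, so V_ud = 1.6000 (exercise)
Node dd (S = 12.8): continuation = e^(−0.04)·[0.6880·5.2800 + 0.3120·9.7600] = 6.4158; exercise value = 7.2000 > continuation, so V_dd = 7.2000 (exercise)
Node u (S = 23): continuation = e^(−0.04)·[0.6880·0.0000 + 0.3120·1.6000] = 0.4796; exercise value = 0.0000 ≤ continuation, so V_u = 0.4796
Node d (S = 16): continuation = e^(−0.04)·[0.6880·1.6000 + 0.3120·7.2000] = 3.2158; exercise value = 4.0000 > continuation, so V_d = 4.0000 (exercise)
Node 0 (S = 20): continuation = e^(−0.04)·[0.6880·0.4796 + 0.3120·4.0000] = 1.5160; exercise value = 0.0000 ≤ continuation, so V_0 = 1.5160

$1.52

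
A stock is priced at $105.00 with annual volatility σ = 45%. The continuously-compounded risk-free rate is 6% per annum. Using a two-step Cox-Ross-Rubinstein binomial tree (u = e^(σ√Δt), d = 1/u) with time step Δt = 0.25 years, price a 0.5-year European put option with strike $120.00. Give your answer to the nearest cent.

CRR parameters: u = e^(σ√Δt) = e^(0.45·√0.25) = 1.2523, d = 1/u = 0.7985
Per-period rate: rΔt = 0.06·0.25 = 0.015, so R = e^0.015 = 1.0151
Risk-neutral probability p = (e^0.015 − 0.7985)/(1.2523 − 0.7985) = 0.2166/0.4538 = 0.4773
Terminal stock prices: S_uu = 164.7, S_ud = 105, S_dd = 66.95
Terminal payoffs (K − S): max(-44.67, 0) = 0, max(15, 0) = 15, max(53.05, 0) = 53.05
Node u (S = 131.5): V_u = e^(−0.015)·[0.4773·0.0000 + 0.5227·15.0000] = 7.7239
Node d (S = 83.84): V_d = e^(−0.015)·[0.4773·15.0000 + 0.5227·53.0490] = 34.3692
Node 0 (S = 105): V_0 = e^(−0.015)·[0.4773·7.7239 + 0.5227·34.3692] = 21.3294

$21.33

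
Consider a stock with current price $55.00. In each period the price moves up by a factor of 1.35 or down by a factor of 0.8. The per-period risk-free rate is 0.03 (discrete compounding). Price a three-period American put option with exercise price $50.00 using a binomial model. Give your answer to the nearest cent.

$5.36

Risk-neutral probability p = (1 + 0.03 − 0.8)/(1.35 − 0.8) = 0.2300/0.5500 = 0.4182
Terminal stock prices: S_uuu = 135.3, S_uud = 80.19, S_udd = 47.52, S_ddd = 28.16
Terminal payoffs (K − S): max(-85.32, 0) = 0, max(-30.19, 0) = 0, max(2.48, 0) = 2.48, max(21.84, 0) = 21.84
Node uu (S = 100.2): continuation = 1/1.03·[0.4182·0.0000 + 0.5818·0.0000] = 0.0000; exercise value = 0.0000 ≤ continuation, so V_uu = 0.0000
Node ud (S = 59.4): continuation = 1/1.03·[0.4182·0.0000 + 0.5818·2.4800] = 1.4009; exercise value = 0.0000 ≤ continuation, so V_ud = 1.4009
Node dd (S = 35.2): continuation = 1/1.03·[0.4182·2.4800 + 0.5818·21.8400] = 13.3437; exercise value = 14.8000 > continuation, so V_dd = 14.8000 (exercise)
Node u (S = 74.25): continuation = 1/1.03·[0.4182·0.0000 + 0.5818·1.4009] = 0.7913; exercise value = 0.0000 ≤ continuation, so V_u = 0.7913
Node d (S = 44): continuation = 1/1.03·[0.4182·1.4009 + 0.5818·14.8000] = 8.9289; exercise value = 6.0000 ≤ continuation, so V_d = 8.9289
Node 0 (S = 55): continuation = 1/1.03·[0.4182·0.7913 + 0.5818·8.9289] = 5.3649; exercise value = 0.0000 ≤ continuation, so V_0 = 5.3649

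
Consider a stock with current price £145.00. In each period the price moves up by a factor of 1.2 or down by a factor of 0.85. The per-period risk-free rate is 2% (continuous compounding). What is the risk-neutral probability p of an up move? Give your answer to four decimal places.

Risk-neutral probability p = (e^0.02 − 0.85)/(1.2 − 0.85) = 0.1702/0.3500 = 0.4863

p = 0.4863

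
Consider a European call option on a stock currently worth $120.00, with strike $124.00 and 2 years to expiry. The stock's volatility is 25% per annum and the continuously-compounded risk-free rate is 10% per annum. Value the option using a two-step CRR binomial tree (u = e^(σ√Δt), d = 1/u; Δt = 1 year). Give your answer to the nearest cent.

CRR parameters: u = e^(σ√Δt) = e^(0.25·√1) = 1.2840, d = 1/u = 0.7788
Per-period rate: rΔt = 0.1·1 = 0.1, so R = e^0.1 = 1.1052
Risk-neutral probability p = (e^0.1 − 0.7788)/(1.2840 − 0.7788) = 0.3264/0.5052 = 0.6460
Terminal stock prices: S_uu = 197.8, S_ud = 120, S_dd = 72.78
Terminal payoffs (S − K): max(73.85, 0) = 73.85, max(-4, 0) = 0, max(-51.22, 0) = 0
Node u (S = 154.1): V_u = e^(−0.1)·[0.6460·73.8466 + 0.3540·0.0000] = 43.1645
Node d (S = 93.46): V_d = e^(−0.1)·[0.6460·0.0000 + 0.3540·0.0000] = 0.0000
Node 0 (S = 120): V_0 = e^(−0.1)·[0.6460·43.1645 + 0.3540·0.0000] = 25.2303

$25.23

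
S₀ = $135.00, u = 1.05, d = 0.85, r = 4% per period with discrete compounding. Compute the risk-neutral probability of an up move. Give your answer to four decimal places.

p = 0.9500

Risk-neutral probability p = (1 + 0.04 − 0.85)/(1.05 − 0.85) = 0.1900/0.2000 = 0.9500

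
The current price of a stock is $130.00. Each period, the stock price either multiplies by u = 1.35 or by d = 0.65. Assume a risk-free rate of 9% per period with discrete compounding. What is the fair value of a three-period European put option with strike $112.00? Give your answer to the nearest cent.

$10.62

Risk-neutral probability p = (1 + 0.09 − 0.65)/(1.35 − 0.65) = 0.4400/0.7000 = 0.6286
Terminal stock prices: S_uuu = 319.8, S_uud = 154, S_udd = 74.15, S_ddd = 35.7
Terminal payoffs (K − S): max(-207.8, 0) = 0, max(-42, 0) = 0, max(37.85, 0) = 37.85, max(76.3, 0) = 76.3
Node uu (S = 236.9): V_uu = 1/1.09·[0.6286·0.0000 + 0.3714·0.0000] = 0.0000
Node ud (S = 114.1): V_ud = 1/1.09·[0.6286·0.0000 + 0.3714·37.8512] = 12.8982
Node dd (S = 54.93): V_dd = 1/1.09·[0.6286·37.8512 + 0.3714·76.2987] = 47.8273
Node u (S = 175.5): V_u = 1/1.09·[0.6286·0.0000 + 0.3714·12.8982] = 4.3952
Node d (S = 84.5): V_d = 1/1.09·[0.6286·12.8982 + 0.3714·47.8273] = 23.7357
Node 0 (S = 130): V_0 = 1/1.09·[0.6286·4.3952 + 0.3714·23.7357] = 10.6227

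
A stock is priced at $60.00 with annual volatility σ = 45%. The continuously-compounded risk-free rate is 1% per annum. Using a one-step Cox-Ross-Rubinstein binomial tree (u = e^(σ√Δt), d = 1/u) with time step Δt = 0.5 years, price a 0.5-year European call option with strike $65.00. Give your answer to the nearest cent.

$7.46

CRR parameters: u = e^(σ√Δt) = e^(0.45·√0.5) = 1.3746, d = 1/u = 0.7275
Per-period rate: rΔt = 0.01·0.5 = 0.005, so R = e^0.005 = 1.0050
Risk-neutral probability p = (e^0.005 − 0.7275)/(1.3746 − 0.7275) = 0.2776/0.6472 = 0.4289
Terminal stock prices: S_u = 82.48, S_d = 43.65
Terminal payoffs (S − K): max(17.48, 0) = 17.48, max(-21.35, 0) = 0
Node 0 (S = 60): V_0 = e^(−0.005)·[0.4289·17.4789 + 0.5711·0.0000] = 7.4586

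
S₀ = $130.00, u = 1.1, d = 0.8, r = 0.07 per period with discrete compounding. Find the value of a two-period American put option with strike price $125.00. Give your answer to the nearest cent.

$2.80

Risk-neutral probability p = (1 + 0.07 − 0.8)/(1.1 − 0.8) = 0.2700/0.3000 = 0.9000
Terminal stock prices: S_uu = 157.3, S_ud = 114.4, S_dd = 83.2
Terminal payoffs (K − S): max(-32.3, 0) = 0, max(10.6, 0) = 10.6, max(41.8, 0) = 41.8
Node u (S = 143): continuation = 1/1.07·[0.9000·0.0000 + 0.1000·10.6000] = 0.9907; exercise value = 0.0000 ≤ continuation, so V_u = 0.9907
Node d (S = 104): continuation = 1/1.07·[0.9000·10.6000 + 0.1000·41.8000] = 12.8224; exercise value = 21.0000 > continuation, so V_d = 21.0000 (exercise)
Node 0 (S = 130): continuation = 1/1.07·[0.9000·0.9907 + 0.1000·21.0000] = 2.7959; exercise value = 0.0000 ≤ continuation, so V_0 = 2.7959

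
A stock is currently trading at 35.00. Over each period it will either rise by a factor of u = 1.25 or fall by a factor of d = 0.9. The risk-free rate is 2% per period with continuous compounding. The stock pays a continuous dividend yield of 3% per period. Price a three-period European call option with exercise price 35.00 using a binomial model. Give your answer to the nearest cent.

2.69

Per-period risk-free factor R = e^0.02 = 1.0202; dividend-adjusted growth = e^(0.02−0.03) = 0.9900.
Risk-neutral probability p = (0.9900 − 0.9)/(1.25 − 0.9) = 0.0900/0.3500 = 0.2573
Terminal stock prices: S_uuu = 68.36, S_uud = 49.22, S_udd = 35.44, S_ddd = 25.52
Terminal payoffs (S − K): max(33.36, 0) = 33.36, max(14.22, 0) = 14.22, max(0.4375, 0) = 0.4375, max(-9.485, 0) = 0
Node uu (S = 54.69): V_uu = e^(−0.02)·[0.2573·33.3594 + 0.7427·14.2188] = 18.7643
Node ud (S = 39.38): V_ud = e^(−0.02)·[0.2573·14.2188 + 0.7427·0.4375] = 3.9043
Node dd (S = 28.35): V_dd = e^(−0.02)·[0.2573·0.4375 + 0.7427·0.0000] = 0.1103
Node u (S = 43.75): V_u = e^(−0.02)·[0.2573·18.7643 + 0.7427·3.9043] = 7.5746
Node d (S = 31.5): V_d = e^(−0.02)·[0.2573·3.9043 + 0.7427·0.1103] = 1.0650
Node 0 (S = 35): V_0 = e^(−0.02)·[0.2573·7.5746 + 0.7427·1.0650] = 2.6855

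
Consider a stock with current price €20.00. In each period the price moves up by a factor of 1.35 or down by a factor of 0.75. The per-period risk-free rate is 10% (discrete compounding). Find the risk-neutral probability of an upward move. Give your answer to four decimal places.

Risk-neutral probability p = (1 + 0.1 − 0.75)/(1.35 − 0.75) = 0.3500/0.6000 = 0.5833

p = 0.5833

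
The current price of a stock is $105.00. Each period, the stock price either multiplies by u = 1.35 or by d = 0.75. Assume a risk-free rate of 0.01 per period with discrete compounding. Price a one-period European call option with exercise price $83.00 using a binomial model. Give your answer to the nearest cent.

Risk-neutral probability p = (1 + 0.01 − 0.75)/(1.35 − 0.75) = 0.2600/0.6000 = 0.4333
Terminal stock prices: S_u = 141.8, S_d = 78.75
Terminal payoffs (S − K): max(58.75, 0) = 58.75, max(-4.25, 0) = 0
Node 0 (S = 105): V_0 = 1/1.01·[0.4333·58.7500 + 0.5667·0.0000] = 25.2063

$25.21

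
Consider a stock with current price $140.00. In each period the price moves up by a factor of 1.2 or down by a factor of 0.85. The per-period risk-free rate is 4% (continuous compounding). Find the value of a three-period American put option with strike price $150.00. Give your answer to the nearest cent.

$16.41

Risk-neutral probability p = (e^0.04 − 0.85)/(1.2 − 0.85) = 0.1908/0.3500 = 0.5452
Terminal stock prices: S_uuu = 241.9, S_uud = 171.4, S_udd = 121.4, S_ddd = 85.98
Terminal payoffs (K − S): max(-91.92, 0) = 0, max(-21.36, 0) = 0, max(28.62, 0) = 28.62, max(64.02, 0) = 64.02
Node uu (S = 201.6): continuation = e^(−0.04)·[0.5452·0.0000 + 0.4548·0.0000] = 0.0000; exercise value = 0.0000 ≤ continuation, so V_uu = 0.0000
Node ud (S = 142.8): continuation = e^(−0.04)·[0.5452·0.0000 + 0.4548·28.6200] = 12.5067; exercise value = 7.2000 ≤ continuation, so V_ud = 12.5067
Node dd (S = 101.1): continuation = e^(−0.04)·[0.5452·28.6200 + 0.4548·64.0225] = 42.9684; exercise value = 48.8500 > continuation, so V_dd = 48.8500 (exercise)
Node u (S = 168): continuation = e^(−0.04)·[0.5452·0.0000 + 0.4548·12.5067] = 5.4653; exercise value = 0.0000 ≤ continuation, so V_u = 5.4653
Node d (S = 119): continuation = e^(−0.04)·[0.5452·12.5067 + 0.4548·48.8500] = 27.8981; exercise value = 31.0000 > continuation, so V_d = 31.0000 (exercise)
Node 0 (S = 140): continuation = e^(−0.04)·[0.5452·5.4653 + 0.4548·31.0000] = 16.4095; exercise value = 10.0000 ≤ continuation, so V_0 = 16.4095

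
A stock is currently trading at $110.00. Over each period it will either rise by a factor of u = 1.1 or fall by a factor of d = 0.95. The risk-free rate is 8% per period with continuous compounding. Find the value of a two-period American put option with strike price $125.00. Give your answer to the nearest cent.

Risk-neutral probability p = (e^0.08 − 0.95)/(1.1 − 0.95) = 0.1333/0.1500 = 0.8886
Terminal stock prices: S_uu = 133.1, S_ud = 115, S_dd = 99.27
Terminal payoffs (K − S): max(-8.1, 0) = 0, max(10.05, 0) = 10.05, max(25.73, 0) = 25.73
Node u (S = 121): continuation = e^(−0.08)·[0.8886·0.0000 + 0.1114·10.0500] = 1.0337; exercise value = 4.0000 > continuation, so V_u = 4.0000 (exercise)
Node d (S = 104.5): continuation = e^(−0.08)·[0.8886·10.0500 + 0.1114·25.7250] = 10.8895; exercise value = 20.5000 > continuation, so V_d = 20.5000 (exercise)
Node 0 (S = 110): continuation = e^(−0.08)·[0.8886·4.0000 + 0.1114·20.5000] = 5.3895; exercise value = 15.0000 > continuation, so V_0 = 15.0000 (exercise)

$15.00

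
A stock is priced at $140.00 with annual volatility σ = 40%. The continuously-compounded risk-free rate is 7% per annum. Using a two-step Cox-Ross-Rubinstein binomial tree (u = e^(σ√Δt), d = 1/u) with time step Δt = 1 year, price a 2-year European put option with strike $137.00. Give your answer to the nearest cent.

CRR parameters: u = e^(σ√Δt) = e^(0.4·√1) = 1.4918, d = 1/u = 0.6703
Per-period rate: rΔt = 0.07·1 = 0.07, so R = e^0.07 = 1.0725
Risk-neutral probability p = (e^0.07 − 0.6703)/(1.4918 − 0.6703) = 0.4022/0.8215 = 0.4896
Terminal stock prices: S_uu = 311.6, S_ud = 140, S_dd = 62.91
Terminal payoffs (K − S): max(-174.6, 0) = 0, max(-3, 0) = 0, max(74.09, 0) = 74.09
Node u (S = 208.9): V_u = e^(−0.07)·[0.4896·0.0000 + 0.5104·0.0000] = 0.0000
Node d (S = 93.84): V_d = e^(−0.07)·[0.4896·0.0000 + 0.5104·74.0939] = 35.2626
Node 0 (S = 140): V_0 = e^(−0.07)·[0.4896·0.0000 + 0.5104·35.2626] = 16.7821

$16.78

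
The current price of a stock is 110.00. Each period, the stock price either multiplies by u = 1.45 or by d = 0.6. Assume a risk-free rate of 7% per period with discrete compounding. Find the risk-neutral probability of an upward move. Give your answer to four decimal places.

p = 0.5529

Risk-neutral probability p = (1 + 0.07 − 0.6)/(1.45 − 0.6) = 0.4700/0.8500 = 0.5529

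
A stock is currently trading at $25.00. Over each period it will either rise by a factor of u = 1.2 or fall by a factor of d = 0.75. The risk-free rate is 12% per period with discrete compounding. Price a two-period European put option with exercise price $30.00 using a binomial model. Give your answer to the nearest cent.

Risk-neutral probability p = (1 + 0.12 − 0.75)/(1.2 − 0.75) = 0.3700/0.4500 = 0.8222
Terminal stock prices: S_uu = 36, S_ud = 22.5, S_dd = 14.06
Terminal payoffs (K − S): max(-6, 0) = 0, max(7.5, 0) = 7.5, max(15.94, 0) = 15.94
Node u (S = 30): V_u = 1/1.12·[0.8222·0.0000 + 0.1778·7.5000] = 1.1905
Node d (S = 18.75): V_d = 1/1.12·[0.8222·7.5000 + 0.1778·15.9375] = 8.0357
Node 0 (S = 25): V_0 = 1/1.12·[0.8222·1.1905 + 0.1778·8.0357] = 2.1495

$2.15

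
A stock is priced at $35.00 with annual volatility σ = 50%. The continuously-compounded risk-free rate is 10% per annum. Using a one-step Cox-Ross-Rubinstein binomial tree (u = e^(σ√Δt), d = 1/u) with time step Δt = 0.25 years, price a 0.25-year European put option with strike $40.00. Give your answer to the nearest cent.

CRR parameters: u = e^(σ√Δt) = e^(0.5·√0.25) = 1.2840, d = 1/u = 0.7788
Per-period rate: rΔt = 0.1·0.25 = 0.025, so R = e^0.025 = 1.0253
Risk-neutral probability p = (e^0.025 − 0.7788)/(1.2840 − 0.7788) = 0.2465/0.5052 = 0.4879
Terminal stock prices: S_u = 44.94, S_d = 27.26
Terminal payoffs (K − S): max(-4.941, 0) = 0, max(12.74, 0) = 12.74
Node 0 (S = 35): V_0 = e^(−0.025)·[0.4879·0.0000 + 0.5121·12.7420] = 6.3637

$6.36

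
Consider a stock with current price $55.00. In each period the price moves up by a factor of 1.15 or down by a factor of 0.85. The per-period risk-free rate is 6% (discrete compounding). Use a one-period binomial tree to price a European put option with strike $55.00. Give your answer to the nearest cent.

Risk-neutral probability p = (1 + 0.06 − 0.85)/(1.15 − 0.85) = 0.2100/0.3000 = 0.7000
Terminal stock prices: S_u = 63.25, S_d = 46.75
Terminal payoffs (K − S): max(-8.25, 0) = 0, max(8.25, 0) = 8.25
Node 0 (S = 55): V_0 = 1/1.06·[0.7000·0.0000 + 0.3000·8.2500] = 2.3349

$2.33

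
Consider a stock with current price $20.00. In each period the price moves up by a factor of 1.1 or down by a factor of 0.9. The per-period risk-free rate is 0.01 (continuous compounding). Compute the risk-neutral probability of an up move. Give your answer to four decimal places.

p = 0.5503

Risk-neutral probability p = (e^0.01 − 0.9)/(1.1 − 0.9) = 0.1101/0.2000 = 0.5503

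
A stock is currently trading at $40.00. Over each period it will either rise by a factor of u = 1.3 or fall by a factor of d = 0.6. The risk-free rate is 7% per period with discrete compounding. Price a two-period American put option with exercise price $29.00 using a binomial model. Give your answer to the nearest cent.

$1.54

Risk-neutral probability p = (1 + 0.07 − 0.6)/(1.3 − 0.6) = 0.4700/0.7000 = 0.6714
Terminal stock prices: S_uu = 67.6, S_ud = 31.2, S_dd = 14.4
Terminal payoffs (K − S): max(-38.6, 0) = 0, max(-2.2, 0) = 0, max(14.6, 0) = 14.6
Node u (S = 52): continuation = 1/1.07·[0.6714·0.0000 + 0.3286·0.0000] = 0.0000; exercise value = 0.0000 ≤ continuation, so V_u = 0.0000
Node d (S = 24): continuation = 1/1.07·[0.6714·0.0000 + 0.3286·14.6000] = 4.4833; exercise value = 5.0000 > continuation, so V_d = 5.0000 (exercise)
Node 0 (S = 40): continuation = 1/1.07·[0.6714·0.0000 + 0.3286·5.0000] = 1.5354; exercise value = 0.0000 ≤ continuation, so V_0 = 1.5354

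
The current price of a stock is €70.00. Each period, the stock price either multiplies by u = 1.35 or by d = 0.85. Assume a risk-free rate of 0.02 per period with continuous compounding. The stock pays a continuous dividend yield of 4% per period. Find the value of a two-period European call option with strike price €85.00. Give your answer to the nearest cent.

€2.77

Per-period risk-free factor R = e^0.02 = 1.0202; dividend-adjusted growth = e^(0.02−0.04) = 0.9802.
Risk-neutral probability p = (0.9802 − 0.85)/(1.35 − 0.85) = 0.1302/0.5000 = 0.2604
Terminal stock prices: S_uu = 127.6, S_ud = 80.33, S_dd = 50.57
Terminal payoffs (S − K): max(42.58, 0) = 42.58, max(-4.675, 0) = 0, max(-34.43, 0) = 0
Node u (S = 94.5): V_u = e^(−0.02)·[0.2604·42.5750 + 0.7396·0.0000] = 10.8669
Node d (S = 59.5): V_d = e^(−0.02)·[0.2604·0.0000 + 0.7396·0.0000] = 0.0000
Node 0 (S = 70): V_0 = e^(−0.02)·[0.2604·10.8669 + 0.7396·0.0000] = 2.7737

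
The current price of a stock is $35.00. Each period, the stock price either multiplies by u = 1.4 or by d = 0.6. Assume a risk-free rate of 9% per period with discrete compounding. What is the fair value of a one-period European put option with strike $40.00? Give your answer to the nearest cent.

$6.75

Risk-neutral probability p = (1 + 0.09 − 0.6)/(1.4 − 0.6) = 0.4900/0.8000 = 0.6125
Terminal stock prices: S_u = 49, S_d = 21
Terminal payoffs (K − S): max(-9, 0) = 0, max(19, 0) = 19
Node 0 (S = 35): V_0 = 1/1.09·[0.6125·0.0000 + 0.3875·19.0000] = 6.7546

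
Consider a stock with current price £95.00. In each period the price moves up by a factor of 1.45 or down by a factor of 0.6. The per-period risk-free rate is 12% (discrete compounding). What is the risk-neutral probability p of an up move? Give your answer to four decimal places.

Risk-neutral probability p = (1 + 0.12 − 0.6)/(1.45 − 0.6) = 0.5200/0.8500 = 0.6118

p = 0.6118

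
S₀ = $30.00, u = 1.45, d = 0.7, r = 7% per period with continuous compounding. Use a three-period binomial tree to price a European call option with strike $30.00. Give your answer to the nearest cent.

$10.38

Risk-neutral probability p = (e^0.07 − 0.7)/(1.45 − 0.7) = 0.3725/0.7500 = 0.4967
Terminal stock prices: S_uuu = 91.46, S_uud = 44.15, S_udd = 21.31, S_ddd = 10.29
Terminal payoffs (S − K): max(61.46, 0) = 61.46, max(14.15, 0) = 14.15, max(-8.685, 0) = 0, max(-19.71, 0) = 0
Node uu (S = 63.08): V_uu = e^(−0.07)·[0.4967·61.4587 + 0.5033·14.1525] = 35.1032
Node ud (S = 30.45): V_ud = e^(−0.07)·[0.4967·14.1525 + 0.5033·0.0000] = 6.5540
Node dd (S = 14.7): V_dd = e^(−0.07)·[0.4967·0.0000 + 0.5033·0.0000] = 0.0000
Node u (S = 43.5): V_u = e^(−0.07)·[0.4967·35.1032 + 0.5033·6.5540] = 19.3320
Node d (S = 21): V_d = e^(−0.07)·[0.4967·6.5540 + 0.5033·0.0000] = 3.0352
Node 0 (S = 30): V_0 = e^(−0.07)·[0.4967·19.3320 + 0.5033·3.0352] = 10.3770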